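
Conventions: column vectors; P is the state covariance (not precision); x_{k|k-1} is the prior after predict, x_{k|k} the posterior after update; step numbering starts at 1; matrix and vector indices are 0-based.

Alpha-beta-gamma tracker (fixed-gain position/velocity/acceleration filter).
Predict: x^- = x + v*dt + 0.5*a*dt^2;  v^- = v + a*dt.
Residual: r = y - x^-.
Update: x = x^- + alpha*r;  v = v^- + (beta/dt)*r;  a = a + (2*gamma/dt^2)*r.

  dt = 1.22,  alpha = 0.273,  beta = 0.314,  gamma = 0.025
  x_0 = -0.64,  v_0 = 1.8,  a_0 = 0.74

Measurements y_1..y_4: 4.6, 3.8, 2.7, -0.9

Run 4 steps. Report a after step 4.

a_post = -0.0067

step 1: x_pred=2.1067  r=2.4933  x^+=2.7874  v^+=3.3445  a^+=0.8238
step 2: x_pred=7.4807  r=-3.6807  x^+=6.4759  v^+=3.4022  a^+=0.7001
step 3: x_pred=11.1476  r=-8.4476  x^+=8.8414  v^+=2.0821  a^+=0.4163
step 4: x_pred=11.6914  r=-12.5914  x^+=8.2539  v^+=-0.6507  a^+=-0.0067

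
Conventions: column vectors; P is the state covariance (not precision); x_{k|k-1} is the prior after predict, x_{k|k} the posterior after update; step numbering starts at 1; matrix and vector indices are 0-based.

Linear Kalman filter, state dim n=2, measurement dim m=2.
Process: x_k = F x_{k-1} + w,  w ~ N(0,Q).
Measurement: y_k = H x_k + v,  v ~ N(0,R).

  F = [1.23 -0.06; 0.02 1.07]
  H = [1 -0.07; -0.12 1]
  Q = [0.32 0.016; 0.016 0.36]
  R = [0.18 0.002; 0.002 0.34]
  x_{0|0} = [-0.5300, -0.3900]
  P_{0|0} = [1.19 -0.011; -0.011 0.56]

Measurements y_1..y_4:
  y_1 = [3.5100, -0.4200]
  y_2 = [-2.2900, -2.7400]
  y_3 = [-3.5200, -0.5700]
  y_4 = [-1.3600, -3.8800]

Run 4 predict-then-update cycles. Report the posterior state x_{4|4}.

x_post = [-2.0667, -3.1845]

step 1: x^-=[-0.6285, -0.4279]  P^-=[2.1240 -0.0051; -0.0051 1.0011]  S=[2.3096 -0.3281; -0.3281 1.3730]  K=[0.9243 0.0315; 0.0736 0.7472]  nu=[4.1085, -0.0675]  x^+=[3.1667, -0.1760]  P^+=[0.1687 0.0328; 0.0328 0.2581]
step 2: x^-=[3.9057, -0.1250]  P^-=[0.5714 0.0467; 0.0467 0.6570]  S=[0.7480 -0.0654; -0.0654 0.9940]  K=[0.7619 0.0282; 0.0586 0.6592]  nu=[-6.2044, -2.1464]  x^+=[-0.8820, -1.9037]  P^+=[0.1391 0.0278; 0.0278 0.2276]
step 3: x^-=[-0.9706, -2.0545]  P^-=[0.5272 0.0414; 0.0414 0.6218]  S=[0.7045 -0.0631; -0.0631 0.9595]  K=[0.7466 0.0263; 0.0548 0.6465]  nu=[-2.6932, 1.3681]  x^+=[-2.9455, -1.3177]  P^+=[0.1363 0.0268; 0.0268 0.2231]
step 4: x^-=[-3.5439, -1.4689]  P^-=[0.5231 0.0402; 0.0402 0.6167]  S=[0.7005 -0.0634; -0.0634 0.9545]  K=[0.7451 0.0259; 0.0541 0.6446]  nu=[2.0811, -2.8364]  x^+=[-2.0667, -3.1845]  P^+=[0.1360 0.0266; 0.0266 0.2225]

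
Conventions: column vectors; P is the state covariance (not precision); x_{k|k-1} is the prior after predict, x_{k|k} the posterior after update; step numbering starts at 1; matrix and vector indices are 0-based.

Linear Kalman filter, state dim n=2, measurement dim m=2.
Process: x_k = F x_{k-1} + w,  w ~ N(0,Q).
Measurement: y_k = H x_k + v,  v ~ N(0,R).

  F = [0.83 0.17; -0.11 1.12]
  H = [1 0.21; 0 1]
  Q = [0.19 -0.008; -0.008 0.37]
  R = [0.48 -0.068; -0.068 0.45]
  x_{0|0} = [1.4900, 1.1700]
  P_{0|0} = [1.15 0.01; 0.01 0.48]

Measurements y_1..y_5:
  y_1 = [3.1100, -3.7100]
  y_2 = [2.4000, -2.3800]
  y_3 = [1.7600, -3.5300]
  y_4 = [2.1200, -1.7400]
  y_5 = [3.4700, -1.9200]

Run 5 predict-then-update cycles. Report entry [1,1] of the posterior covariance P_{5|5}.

P_post[1,1] = 0.2658

step 1: x^-=[1.4356, 1.1465]  P^-=[0.9989 -0.0125; -0.0125 0.9836]  S=[1.5171 0.1261; 0.1261 1.4336]  K=[0.6623 -0.0670; 0.0714 0.6798]  nu=[1.4336, -4.8565]  x^+=[2.7102, -2.0526]  P^+=[0.3382 -0.0752; -0.0752 0.3011]
step 2: x^-=[1.9006, -2.5971]  P^-=[0.4105 -0.0500; -0.0500 0.7703]  S=[0.9035 0.0437; 0.0437 1.2203]  K=[0.4455 -0.0570; 0.0933 0.6279]  nu=[1.0448, 0.2171]  x^+=[2.3537, -2.3633]  P^+=[0.2295 -0.0559; -0.0559 0.2762]
step 3: x^-=[1.5518, -2.9058]  P^-=[0.3403 -0.0273; -0.0273 0.7330]  S=[0.8411 0.0586; 0.0586 1.1830]  K=[0.4007 -0.0429; 0.1077 0.6143]  nu=[0.8184, -0.6242]  x^+=[1.9065, -3.2011]  P^+=[0.2050 -0.0466; -0.0466 0.2691]
step 4: x^-=[1.0382, -3.7949]  P^-=[0.3259 -0.0179; -0.0179 0.7215]  S=[0.8302 0.0656; 0.0656 1.1715]  K=[0.3910 -0.0372; 0.1128 0.6096]  nu=[1.8787, 2.0549]  x^+=[1.6963, -2.3305]  P^+=[0.1993 -0.0433; -0.0433 0.2666]
step 5: x^-=[1.0118, -2.7967]  P^-=[0.3228 -0.0149; -0.0149 0.7176]  S=[0.8282 0.0678; 0.0678 1.1676]  K=[0.3889 -0.0353; 0.1142 0.6079]  nu=[3.0455, 0.8767]  x^+=[2.1651, -1.9159]  P^+=[0.1979 -0.0423; -0.0423 0.2658]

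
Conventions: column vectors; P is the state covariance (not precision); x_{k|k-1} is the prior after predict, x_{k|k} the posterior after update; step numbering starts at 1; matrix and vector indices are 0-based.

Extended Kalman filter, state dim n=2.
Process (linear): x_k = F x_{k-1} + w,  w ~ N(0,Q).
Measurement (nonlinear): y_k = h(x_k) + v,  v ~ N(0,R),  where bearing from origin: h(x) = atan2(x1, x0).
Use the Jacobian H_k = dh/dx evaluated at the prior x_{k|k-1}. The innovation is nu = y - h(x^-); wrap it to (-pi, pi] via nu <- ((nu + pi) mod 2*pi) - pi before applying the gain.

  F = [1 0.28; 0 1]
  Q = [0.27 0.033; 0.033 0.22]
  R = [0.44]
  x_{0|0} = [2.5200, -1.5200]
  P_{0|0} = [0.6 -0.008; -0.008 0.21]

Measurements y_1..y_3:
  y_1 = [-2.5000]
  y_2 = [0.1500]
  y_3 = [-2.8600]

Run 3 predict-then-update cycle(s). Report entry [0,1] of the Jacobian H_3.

step 1: x^-=[2.0944, -1.5200]  P^-=[0.8820 0.0838; 0.0838 0.4300]  H_jac=[0.2270 0.3127]  S=[0.5394]  K=[0.4197; 0.2846]  nu=[-1.8722]  x^+=[1.3086, -2.0528]  P^+=[0.7870 0.0194; 0.0194 0.3863]
step 2: x^-=[0.7338, -2.0528]  P^-=[1.0981 0.1605; 0.1605 0.6063]  H_jac=[0.4319 0.1544]  S=[0.6808]  K=[0.7332; 0.2394]  nu=[1.3775]  x^+=[1.7437, -1.7230]  P^+=[0.7322 0.0411; 0.0411 0.5673]
step 3: x^-=[1.2613, -1.7230]  P^-=[1.0696 0.2329; 0.2329 0.7873]  H_jac=[0.3779 0.2766]  S=[0.7017]  K=[0.6679; 0.4358]  nu=[-1.9211]  x^+=[-0.0217, -2.5603]  P^+=[0.7567 0.0287; 0.0287 0.6540]

H_jac[0,1] = 0.2766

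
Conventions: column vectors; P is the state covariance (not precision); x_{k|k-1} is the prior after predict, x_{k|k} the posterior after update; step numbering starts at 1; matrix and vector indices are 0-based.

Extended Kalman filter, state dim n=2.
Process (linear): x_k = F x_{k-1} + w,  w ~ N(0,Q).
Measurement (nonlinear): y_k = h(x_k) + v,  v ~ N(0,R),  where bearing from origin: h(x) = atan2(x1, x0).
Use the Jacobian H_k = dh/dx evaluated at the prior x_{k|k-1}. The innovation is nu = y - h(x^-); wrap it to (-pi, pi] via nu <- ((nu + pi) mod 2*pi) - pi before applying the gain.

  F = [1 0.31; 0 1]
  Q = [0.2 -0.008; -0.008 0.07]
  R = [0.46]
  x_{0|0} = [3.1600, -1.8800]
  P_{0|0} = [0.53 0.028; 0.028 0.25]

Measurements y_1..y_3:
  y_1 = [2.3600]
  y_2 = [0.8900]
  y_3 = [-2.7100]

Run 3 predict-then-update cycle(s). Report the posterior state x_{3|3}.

x_post = [2.4094, -1.6471]

step 1: x^-=[2.5772, -1.8800]  P^-=[0.7714 0.0975; 0.0975 0.3200]  H_jac=[0.1847 0.2533]  S=[0.5160]  K=[0.3240; 0.1920]  nu=[2.9902]  x^+=[3.5462, -1.3060]  P^+=[0.7172 0.0654; 0.0654 0.3010]
step 2: x^-=[3.1413, -1.3060]  P^-=[0.9867 0.1507; 0.1507 0.3710]  H_jac=[0.1128 0.2714]  S=[0.5091]  K=[0.2990; 0.2312]  nu=[1.2840]  x^+=[3.5253, -1.0091]  P^+=[0.9412 0.1155; 0.1155 0.3438]
step 3: x^-=[3.2125, -1.0091]  P^-=[1.2458 0.2141; 0.2141 0.4138]  H_jac=[0.0890 0.2833]  S=[0.5139]  K=[0.3338; 0.2652]  nu=[-2.4056]  x^+=[2.4094, -1.6471]  P^+=[1.1885 0.1686; 0.1686 0.3776]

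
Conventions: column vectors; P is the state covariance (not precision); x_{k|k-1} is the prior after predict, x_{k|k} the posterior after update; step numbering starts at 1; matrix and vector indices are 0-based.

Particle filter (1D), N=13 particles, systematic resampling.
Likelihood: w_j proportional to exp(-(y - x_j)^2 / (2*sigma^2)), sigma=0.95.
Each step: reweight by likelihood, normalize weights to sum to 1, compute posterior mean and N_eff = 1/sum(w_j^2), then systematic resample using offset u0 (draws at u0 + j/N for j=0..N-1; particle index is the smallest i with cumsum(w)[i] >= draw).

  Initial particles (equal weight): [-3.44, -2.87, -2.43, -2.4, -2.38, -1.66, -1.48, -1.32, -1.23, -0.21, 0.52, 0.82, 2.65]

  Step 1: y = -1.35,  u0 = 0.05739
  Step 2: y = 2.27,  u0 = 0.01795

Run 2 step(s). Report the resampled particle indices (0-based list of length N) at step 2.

resampled_idx = [10, 11, 12, 12, 12, 12, 12, 12, 12, 12, 12, 12, 12]

step 1: w=[0.0134, 0.0420, 0.0791, 0.0820, 0.0839, 0.1431, 0.1495, 0.1509, 0.1498, 0.0735, 0.0218, 0.0111, 0.0000]  mean=-1.5924  Neff=8.6216  idx=[2, 2, 3, 4, 5, 5, 6, 7, 7, 8, 8, 9, 10]
step 2: w=[0.0000, 0.0000, 0.0000, 0.0000, 0.0009, 0.0009, 0.0019, 0.0036, 0.0036, 0.0051, 0.0051, 0.1498, 0.8291]  mean=0.3717  Neff=1.4087  idx=[10, 11, 12, 12, 12, 12, 12, 12, 12, 12, 12, 12, 12]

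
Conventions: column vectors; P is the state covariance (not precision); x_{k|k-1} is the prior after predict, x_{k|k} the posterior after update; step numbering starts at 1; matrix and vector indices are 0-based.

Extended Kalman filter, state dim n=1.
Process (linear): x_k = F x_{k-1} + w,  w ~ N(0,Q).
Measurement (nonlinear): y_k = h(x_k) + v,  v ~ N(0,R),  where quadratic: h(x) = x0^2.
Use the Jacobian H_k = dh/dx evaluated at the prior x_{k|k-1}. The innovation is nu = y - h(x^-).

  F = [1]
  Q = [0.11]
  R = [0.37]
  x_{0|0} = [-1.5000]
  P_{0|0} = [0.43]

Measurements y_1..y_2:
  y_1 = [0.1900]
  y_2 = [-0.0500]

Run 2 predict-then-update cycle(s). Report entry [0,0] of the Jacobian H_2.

step 1: x^-=[-1.5000]  P^-=[0.5400]  H_jac=[-3.0000]  S=[5.2300]  K=[-0.3098]  nu=[-2.0600]  x^+=[-0.8619]  P^+=[0.0382]
step 2: x^-=[-0.8619]  P^-=[0.1482]  H_jac=[-1.7238]  S=[0.8104]  K=[-0.3152]  nu=[-0.7929]  x^+=[-0.6120]  P^+=[0.0677]

H_jac[0,0] = -1.7238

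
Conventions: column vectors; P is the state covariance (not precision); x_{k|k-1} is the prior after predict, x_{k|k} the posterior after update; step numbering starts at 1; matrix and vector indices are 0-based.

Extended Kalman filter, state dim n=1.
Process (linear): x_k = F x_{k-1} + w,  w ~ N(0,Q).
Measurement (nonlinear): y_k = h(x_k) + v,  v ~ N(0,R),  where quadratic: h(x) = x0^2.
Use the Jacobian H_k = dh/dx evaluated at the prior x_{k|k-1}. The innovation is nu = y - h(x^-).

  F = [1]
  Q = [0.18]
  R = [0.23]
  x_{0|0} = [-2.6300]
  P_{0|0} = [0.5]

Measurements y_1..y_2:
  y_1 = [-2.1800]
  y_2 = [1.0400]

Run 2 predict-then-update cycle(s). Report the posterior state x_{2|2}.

x_post = [-0.9976]

step 1: x^-=[-2.6300]  P^-=[0.6800]  H_jac=[-5.2600]  S=[19.0440]  K=[-0.1878]  nu=[-9.0969]  x^+=[-0.9214]  P^+=[0.0082]
step 2: x^-=[-0.9214]  P^-=[0.1882]  H_jac=[-1.8429]  S=[0.8692]  K=[-0.3990]  nu=[0.1910]  x^+=[-0.9976]  P^+=[0.0498]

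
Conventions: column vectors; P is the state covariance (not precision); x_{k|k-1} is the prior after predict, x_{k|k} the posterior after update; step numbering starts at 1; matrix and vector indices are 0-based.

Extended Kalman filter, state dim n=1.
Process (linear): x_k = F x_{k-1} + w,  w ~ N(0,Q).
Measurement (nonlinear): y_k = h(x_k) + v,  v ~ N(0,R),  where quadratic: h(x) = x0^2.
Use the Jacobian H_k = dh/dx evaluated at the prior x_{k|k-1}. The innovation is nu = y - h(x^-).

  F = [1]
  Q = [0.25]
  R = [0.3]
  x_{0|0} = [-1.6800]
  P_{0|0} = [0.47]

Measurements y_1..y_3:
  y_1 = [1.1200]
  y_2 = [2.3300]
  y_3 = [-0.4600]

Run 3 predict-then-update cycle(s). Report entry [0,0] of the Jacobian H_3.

H_jac[0,0] = -3.0241

step 1: x^-=[-1.6800]  P^-=[0.7200]  H_jac=[-3.3600]  S=[8.4285]  K=[-0.2870]  nu=[-1.7024]  x^+=[-1.1914]  P^+=[0.0256]
step 2: x^-=[-1.1914]  P^-=[0.2756]  H_jac=[-2.3827]  S=[1.8649]  K=[-0.3522]  nu=[0.9106]  x^+=[-1.5121]  P^+=[0.0443]
step 3: x^-=[-1.5121]  P^-=[0.2943]  H_jac=[-3.0241]  S=[2.9919]  K=[-0.2975]  nu=[-2.7464]  x^+=[-0.6950]  P^+=[0.0295]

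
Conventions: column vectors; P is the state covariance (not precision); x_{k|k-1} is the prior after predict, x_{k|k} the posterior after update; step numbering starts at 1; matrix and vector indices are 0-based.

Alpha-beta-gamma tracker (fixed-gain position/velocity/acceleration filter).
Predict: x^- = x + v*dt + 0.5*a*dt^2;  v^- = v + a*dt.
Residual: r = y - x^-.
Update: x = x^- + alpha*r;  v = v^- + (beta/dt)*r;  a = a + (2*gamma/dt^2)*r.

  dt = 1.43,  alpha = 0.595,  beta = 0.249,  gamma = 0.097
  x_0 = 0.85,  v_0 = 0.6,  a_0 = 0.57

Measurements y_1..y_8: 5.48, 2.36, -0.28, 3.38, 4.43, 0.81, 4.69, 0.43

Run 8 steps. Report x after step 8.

step 1: x_pred=2.2908  r=3.1892  x^+=4.1884  v^+=1.9704  a^+=0.8726
step 2: x_pred=7.8982  r=-5.5382  x^+=4.6030  v^+=2.2538  a^+=0.3471
step 3: x_pred=8.1809  r=-8.4609  x^+=3.1467  v^+=1.2770  a^+=-0.4555
step 4: x_pred=4.5070  r=-1.1270  x^+=3.8364  v^+=0.4293  a^+=-0.5625
step 5: x_pred=3.8753  r=0.5547  x^+=4.2053  v^+=-0.2784  a^+=-0.5098
step 6: x_pred=3.2860  r=-2.4760  x^+=1.8128  v^+=-1.4386  a^+=-0.7447
step 7: x_pred=-1.0059  r=5.6959  x^+=2.3832  v^+=-1.5118  a^+=-0.2044
step 8: x_pred=0.0124  r=0.4176  x^+=0.2609  v^+=-1.7313  a^+=-0.1647

x_post = 0.2609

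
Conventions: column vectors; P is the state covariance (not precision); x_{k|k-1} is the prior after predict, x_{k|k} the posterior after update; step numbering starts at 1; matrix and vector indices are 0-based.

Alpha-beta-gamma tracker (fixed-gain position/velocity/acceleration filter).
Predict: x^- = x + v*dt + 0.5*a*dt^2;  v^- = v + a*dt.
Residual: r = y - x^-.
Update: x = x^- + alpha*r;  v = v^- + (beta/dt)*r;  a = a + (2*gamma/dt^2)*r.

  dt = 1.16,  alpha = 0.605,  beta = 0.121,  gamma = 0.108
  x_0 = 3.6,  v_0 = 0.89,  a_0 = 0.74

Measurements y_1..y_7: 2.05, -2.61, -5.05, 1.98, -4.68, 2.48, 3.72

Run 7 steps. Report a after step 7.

step 1: x_pred=5.1303  r=-3.0803  x^+=3.2667  v^+=1.4271  a^+=0.2455
step 2: x_pred=5.0873  r=-7.6973  x^+=0.4304  v^+=0.9090  a^+=-0.9901
step 3: x_pred=0.8188  r=-5.8688  x^+=-2.7318  v^+=-0.8516  a^+=-1.9321
step 4: x_pred=-5.0197  r=6.9997  x^+=-0.7849  v^+=-2.3628  a^+=-0.8085
step 5: x_pred=-4.0697  r=-0.6103  x^+=-4.4389  v^+=-3.3643  a^+=-0.9065
step 6: x_pred=-8.9514  r=11.4314  x^+=-2.0354  v^+=-3.2235  a^+=0.9285
step 7: x_pred=-5.1499  r=8.8699  x^+=0.2164  v^+=-1.2212  a^+=2.3523

a_post = 2.3523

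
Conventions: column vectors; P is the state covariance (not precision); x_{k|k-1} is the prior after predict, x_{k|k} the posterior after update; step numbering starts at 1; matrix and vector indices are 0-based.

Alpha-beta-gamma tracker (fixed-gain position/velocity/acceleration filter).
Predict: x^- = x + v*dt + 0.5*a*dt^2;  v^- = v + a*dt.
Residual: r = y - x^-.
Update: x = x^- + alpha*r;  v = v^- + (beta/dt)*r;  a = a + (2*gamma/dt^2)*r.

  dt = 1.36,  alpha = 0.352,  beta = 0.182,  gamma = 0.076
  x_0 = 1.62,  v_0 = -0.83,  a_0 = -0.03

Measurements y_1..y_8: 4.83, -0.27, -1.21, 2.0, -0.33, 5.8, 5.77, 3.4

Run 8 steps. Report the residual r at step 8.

resid = -4.0230

step 1: x_pred=0.4635  r=4.3665  x^+=2.0005  v^+=-0.2865  a^+=0.3288
step 2: x_pred=1.9150  r=-2.1850  x^+=1.1459  v^+=-0.1316  a^+=0.1493
step 3: x_pred=1.1049  r=-2.3149  x^+=0.2901  v^+=-0.2384  a^+=-0.0410
step 4: x_pred=-0.0720  r=2.0720  x^+=0.6573  v^+=-0.0168  a^+=0.1293
step 5: x_pred=0.7540  r=-1.0840  x^+=0.3724  v^+=0.0140  a^+=0.0402
step 6: x_pred=0.4287  r=5.3713  x^+=2.3194  v^+=0.7875  a^+=0.4816
step 7: x_pred=3.8358  r=1.9342  x^+=4.5166  v^+=1.7014  a^+=0.6406
step 8: x_pred=7.4230  r=-4.0230  x^+=6.0069  v^+=2.0342  a^+=0.3100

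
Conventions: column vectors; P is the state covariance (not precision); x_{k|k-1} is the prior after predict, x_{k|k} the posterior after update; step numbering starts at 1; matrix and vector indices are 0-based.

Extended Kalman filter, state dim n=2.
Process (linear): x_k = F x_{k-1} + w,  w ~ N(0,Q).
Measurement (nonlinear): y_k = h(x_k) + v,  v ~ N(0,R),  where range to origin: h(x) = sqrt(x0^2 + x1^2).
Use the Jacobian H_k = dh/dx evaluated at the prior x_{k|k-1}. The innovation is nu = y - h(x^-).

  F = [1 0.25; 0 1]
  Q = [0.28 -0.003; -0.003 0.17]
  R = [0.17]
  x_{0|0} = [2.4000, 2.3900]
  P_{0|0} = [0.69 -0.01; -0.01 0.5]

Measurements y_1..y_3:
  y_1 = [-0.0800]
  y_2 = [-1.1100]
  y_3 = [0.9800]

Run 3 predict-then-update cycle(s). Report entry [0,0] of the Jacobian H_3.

step 1: x^-=[2.9975, 2.3900]  P^-=[0.9963 0.1120; 0.1120 0.6700]  H_jac=[0.7819 0.6234]  S=[1.1486]  K=[0.7389; 0.4399]  nu=[-3.9137]  x^+=[0.1055, 0.6684]  P^+=[0.3691 -0.2614; -0.2614 0.4477]
step 2: x^-=[0.2726, 0.6684]  P^-=[0.5464 -0.1524; -0.1524 0.6177]  H_jac=[0.3777 0.9259]  S=[0.6710]  K=[0.0972; 0.7667]  nu=[-1.8319]  x^+=[0.0946, -0.7361]  P^+=[0.5400 -0.2024; -0.2024 0.2233]
step 3: x^-=[-0.0894, -0.7361]  P^-=[0.7328 -0.1496; -0.1496 0.3933]  H_jac=[-0.1206 -0.9927]  S=[0.5324]  K=[0.1130; -0.6994]  nu=[0.2385]  x^+=[-0.0625, -0.9029]  P^+=[0.7260 -0.1075; -0.1075 0.1328]

H_jac[0,0] = -0.1206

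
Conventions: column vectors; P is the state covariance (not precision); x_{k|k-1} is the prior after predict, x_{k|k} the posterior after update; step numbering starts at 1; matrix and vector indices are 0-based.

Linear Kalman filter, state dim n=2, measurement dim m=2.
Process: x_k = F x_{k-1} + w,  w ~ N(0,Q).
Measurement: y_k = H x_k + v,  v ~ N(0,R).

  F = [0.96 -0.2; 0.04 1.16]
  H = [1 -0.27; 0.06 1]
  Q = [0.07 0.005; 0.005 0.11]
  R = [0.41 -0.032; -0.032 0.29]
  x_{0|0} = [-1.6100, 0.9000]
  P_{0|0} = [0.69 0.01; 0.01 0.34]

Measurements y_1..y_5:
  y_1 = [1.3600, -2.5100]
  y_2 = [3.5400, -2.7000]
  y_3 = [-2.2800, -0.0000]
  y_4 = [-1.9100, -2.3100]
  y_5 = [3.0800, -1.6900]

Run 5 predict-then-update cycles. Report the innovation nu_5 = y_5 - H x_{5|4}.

innov = [2.8040, 0.2025]

step 1: x^-=[-1.7256, 0.9796]  P^-=[0.7157 -0.0363; -0.0363 0.5695]  S=[1.1868 -0.1786; -0.1786 0.8578]  K=[0.6322 0.1393; -0.0626 0.6484]  nu=[3.3501, -3.3861]  x^+=[-0.0793, -1.4257]  P^+=[0.2561 0.0048; 0.0048 0.1898]
step 2: x^-=[0.2090, -1.6570]  P^-=[0.3117 -0.0239; -0.0239 0.3662]  S=[0.7613 -0.1357; -0.1357 0.6544]  K=[0.4325 0.0818; -0.0643 0.5440]  nu=[2.8836, -1.0555]  x^+=[1.3699, -2.4166]  P^+=[0.1745 -0.0006; -0.0006 0.1599]
step 3: x^-=[1.7984, -2.7485]  P^-=[0.2375 -0.0261; -0.0261 0.3253]  S=[0.6853 -0.1312; -0.1312 0.6131]  K=[0.3682 0.0596; -0.0679 0.5136]  nu=[-4.8205, 2.6406]  x^+=[0.1806, -1.0652]  P^+=[0.1481 -0.0034; -0.0034 0.1513]
step 4: x^-=[0.3864, -1.2284]  P^-=[0.2139 -0.0282; -0.0282 0.3135]  S=[0.6620 -0.1315; -0.1315 0.6009]  K=[0.3445 0.0499; -0.0704 0.5035]  nu=[-2.6281, -1.1048]  x^+=[-0.5741, -1.5997]  P^+=[0.1383 -0.0049; -0.0049 0.1486]
step 5: x^-=[-0.2312, -1.8786]  P^-=[0.2053 -0.0295; -0.0295 0.3097]  S=[0.6538 -0.1323; -0.1323 0.5969]  K=[0.3354 0.0455; -0.0719 0.4999]  nu=[2.8040, 0.2025]  x^+=[0.7185, -1.9789]  P^+=[0.1346 -0.0056; -0.0056 0.1476]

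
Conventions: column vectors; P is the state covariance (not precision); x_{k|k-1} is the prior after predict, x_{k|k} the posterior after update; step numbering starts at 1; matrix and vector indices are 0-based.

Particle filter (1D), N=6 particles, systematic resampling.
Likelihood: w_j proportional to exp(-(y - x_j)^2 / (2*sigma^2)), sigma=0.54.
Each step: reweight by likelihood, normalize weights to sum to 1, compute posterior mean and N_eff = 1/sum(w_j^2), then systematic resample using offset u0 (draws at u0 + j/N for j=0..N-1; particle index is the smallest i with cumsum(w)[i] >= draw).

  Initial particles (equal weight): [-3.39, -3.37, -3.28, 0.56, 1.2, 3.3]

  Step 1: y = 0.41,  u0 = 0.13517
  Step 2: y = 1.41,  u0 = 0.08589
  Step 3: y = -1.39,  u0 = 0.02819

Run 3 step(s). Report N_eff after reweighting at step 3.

N_eff = 2.0551

step 1: w=[0.0000, 0.0000, 0.0000, 0.7372, 0.2628, 0.0000]  mean=0.7282  Neff=1.6325  idx=[3, 3, 3, 3, 4, 4]
step 2: w=[0.0961, 0.0961, 0.0961, 0.0961, 0.3077, 0.3077]  mean=0.9539  Neff=4.4181  idx=[0, 2, 4, 4, 5, 5]
step 3: w=[0.4932, 0.4932, 0.0034, 0.0034, 0.0034, 0.0034]  mean=0.5687  Neff=2.0551  idx=[0, 0, 0, 1, 1, 1]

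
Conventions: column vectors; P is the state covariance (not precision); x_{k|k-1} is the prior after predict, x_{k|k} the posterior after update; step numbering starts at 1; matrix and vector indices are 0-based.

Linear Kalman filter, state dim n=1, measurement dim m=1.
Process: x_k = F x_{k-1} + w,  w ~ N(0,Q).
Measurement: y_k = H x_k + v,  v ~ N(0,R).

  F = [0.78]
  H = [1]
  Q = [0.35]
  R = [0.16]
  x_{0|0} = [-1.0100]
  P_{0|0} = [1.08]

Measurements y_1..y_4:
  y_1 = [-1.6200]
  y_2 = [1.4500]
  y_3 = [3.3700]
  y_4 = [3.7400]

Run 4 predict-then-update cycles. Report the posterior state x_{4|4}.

step 1: x^-=[-0.7878]  P^-=[1.0071]  S=[1.1671]  K=[0.8629]  nu=[-0.8322]  x^+=[-1.5059]  P^+=[0.1381]
step 2: x^-=[-1.1746]  P^-=[0.4340]  S=[0.5940]  K=[0.7306]  nu=[2.6246]  x^+=[0.7430]  P^+=[0.1169]
step 3: x^-=[0.5796]  P^-=[0.4211]  S=[0.5811]  K=[0.7247]  nu=[2.7904]  x^+=[2.6017]  P^+=[0.1159]
step 4: x^-=[2.0293]  P^-=[0.4205]  S=[0.5805]  K=[0.7244]  nu=[1.7107]  x^+=[3.2685]  P^+=[0.1159]

x_post = [3.2685]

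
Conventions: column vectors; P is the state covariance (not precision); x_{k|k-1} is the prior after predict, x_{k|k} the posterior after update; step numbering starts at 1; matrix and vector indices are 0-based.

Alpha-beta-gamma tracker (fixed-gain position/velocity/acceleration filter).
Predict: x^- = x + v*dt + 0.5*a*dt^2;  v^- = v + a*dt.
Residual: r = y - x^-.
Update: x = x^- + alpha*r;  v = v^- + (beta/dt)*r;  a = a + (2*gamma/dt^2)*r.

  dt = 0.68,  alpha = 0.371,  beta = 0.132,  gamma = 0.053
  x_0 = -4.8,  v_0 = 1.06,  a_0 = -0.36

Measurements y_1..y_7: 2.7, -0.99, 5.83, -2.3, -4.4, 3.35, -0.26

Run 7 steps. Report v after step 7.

step 1: x_pred=-4.1624  r=6.8624  x^+=-1.6165  v^+=2.1473  a^+=1.2131
step 2: x_pred=0.1242  r=-1.1142  x^+=-0.2892  v^+=2.7560  a^+=0.9577
step 3: x_pred=1.8063  r=4.0237  x^+=3.2991  v^+=4.1883  a^+=1.8801
step 4: x_pred=6.5818  r=-8.8818  x^+=3.2867  v^+=3.7426  a^+=-0.1559
step 5: x_pred=5.7956  r=-10.1956  x^+=2.0130  v^+=1.6575  a^+=-2.4932
step 6: x_pred=2.5637  r=0.7863  x^+=2.8554  v^+=0.1147  a^+=-2.3129
step 7: x_pred=2.3987  r=-2.6587  x^+=1.4123  v^+=-1.9741  a^+=-2.9224

v_post = -1.9741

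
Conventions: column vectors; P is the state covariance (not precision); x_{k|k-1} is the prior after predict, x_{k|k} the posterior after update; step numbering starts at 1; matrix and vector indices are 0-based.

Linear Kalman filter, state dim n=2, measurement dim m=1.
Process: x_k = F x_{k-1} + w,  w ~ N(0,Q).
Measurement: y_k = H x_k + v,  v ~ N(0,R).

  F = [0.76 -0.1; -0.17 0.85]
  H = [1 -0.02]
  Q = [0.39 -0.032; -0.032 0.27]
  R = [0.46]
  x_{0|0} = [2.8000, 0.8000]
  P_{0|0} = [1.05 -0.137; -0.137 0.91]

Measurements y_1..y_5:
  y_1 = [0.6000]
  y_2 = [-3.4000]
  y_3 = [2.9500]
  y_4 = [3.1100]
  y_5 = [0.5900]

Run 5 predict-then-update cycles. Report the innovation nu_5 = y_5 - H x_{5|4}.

step 1: x^-=[2.0480, 0.2040]  P^-=[1.0264 -0.3358; -0.3358 0.9974]  S=[1.5002]  K=[0.6886; -0.2372]  nu=[-1.4439]  x^+=[1.0537, 0.5464]  P^+=[0.3150 -0.0908; -0.0908 0.9130]
step 2: x^-=[0.7461, 0.2853]  P^-=[0.5949 -0.2105; -0.2105 0.9650]  S=[1.0637]  K=[0.5632; -0.2161]  nu=[-4.1404]  x^+=[-1.5858, 1.1800]  P^+=[0.2575 -0.0811; -0.0811 0.9154]
step 3: x^-=[-1.3232, 1.2725]  P^-=[0.5602 -0.1968; -0.1968 0.9622]  S=[1.0284]  K=[0.5485; -0.2101]  nu=[4.2987]  x^+=[1.0347, 0.3694]  P^+=[0.2508 -0.0783; -0.0783 0.9168]
step 4: x^-=[0.7494, 0.1381]  P^-=[0.5559 -0.1942; -0.1942 0.9623]  S=[1.0241]  K=[0.5466; -0.2085]  nu=[2.3633]  x^+=[2.0413, -0.3546]  P^+=[0.2499 -0.0775; -0.0775 0.9178]
step 5: x^-=[1.5869, -0.6484]  P^-=[0.5553 -0.1937; -0.1937 0.9627]  S=[1.0234]  K=[0.5464; -0.2081]  nu=[-1.0098]  x^+=[1.0351, -0.4383]  P^+=[0.2498 -0.0774; -0.0774 0.9184]

innov = [-1.0098]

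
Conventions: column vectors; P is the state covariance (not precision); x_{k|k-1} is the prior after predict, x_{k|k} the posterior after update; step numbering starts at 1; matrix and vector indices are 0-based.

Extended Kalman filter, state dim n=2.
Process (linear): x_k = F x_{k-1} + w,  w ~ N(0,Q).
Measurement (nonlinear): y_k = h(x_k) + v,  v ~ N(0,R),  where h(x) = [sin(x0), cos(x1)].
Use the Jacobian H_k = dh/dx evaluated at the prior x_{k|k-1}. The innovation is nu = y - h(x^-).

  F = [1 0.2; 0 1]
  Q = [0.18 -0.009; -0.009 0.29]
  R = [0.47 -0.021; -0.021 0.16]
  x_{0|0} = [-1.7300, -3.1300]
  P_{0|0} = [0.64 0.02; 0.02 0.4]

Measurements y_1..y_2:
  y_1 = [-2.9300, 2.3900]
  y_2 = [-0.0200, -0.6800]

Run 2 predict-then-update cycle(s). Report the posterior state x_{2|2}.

step 1: x^-=[-2.3560, -3.1300]  P^-=[0.8440 0.0910; 0.0910 0.6900]  H_jac=[-0.7070 0.0000; 0.0000 0.0116]  S=[0.8918 -0.0217; -0.0217 0.1601]  K=[-0.6711 -0.0846; -0.0712 0.0403]  nu=[-2.2228, 3.3899]  x^+=[-1.1510, -2.8352]  P^+=[0.4436 0.0485; 0.0485 0.6851]
step 2: x^-=[-1.7180, -2.8352]  P^-=[0.6705 0.1765; 0.1765 0.9751]  H_jac=[-0.1467 0.0000; 0.0000 0.3016]  S=[0.4844 -0.0288; -0.0288 0.2487]  K=[-0.1916 0.1919; 0.0170 1.1845]  nu=[0.9692, 0.2734]  x^+=[-1.8513, -2.4949]  P^+=[0.6414 0.1151; 0.1151 0.6272]

x_post = [-1.8513, -2.4949]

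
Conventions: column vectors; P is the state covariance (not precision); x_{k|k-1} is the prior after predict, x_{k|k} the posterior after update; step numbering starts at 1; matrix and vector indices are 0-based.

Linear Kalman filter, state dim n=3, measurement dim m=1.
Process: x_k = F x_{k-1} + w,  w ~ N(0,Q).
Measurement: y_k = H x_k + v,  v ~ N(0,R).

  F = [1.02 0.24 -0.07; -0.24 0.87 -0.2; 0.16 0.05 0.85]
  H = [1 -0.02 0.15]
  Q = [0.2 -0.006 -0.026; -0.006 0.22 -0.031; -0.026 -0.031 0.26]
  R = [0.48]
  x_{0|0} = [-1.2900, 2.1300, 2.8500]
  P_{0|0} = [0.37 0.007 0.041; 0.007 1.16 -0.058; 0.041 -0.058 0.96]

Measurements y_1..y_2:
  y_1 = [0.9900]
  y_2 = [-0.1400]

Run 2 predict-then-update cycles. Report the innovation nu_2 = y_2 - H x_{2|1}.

innov = [-0.6427]

step 1: x^-=[-1.0041, 1.5927, 2.3226]  P^-=[0.6560 0.1635 0.0153; 0.1635 1.1789 -0.2090; 0.0153 -0.2090 0.9723]  S=[1.1576]  K=[0.5658; 0.0938; 0.1428]  nu=[1.6776]  x^+=[-0.0549, 1.7501, 2.5621]  P^+=[0.2854 0.1021 -0.0783; 0.1021 1.1687 -0.2245; -0.0783 -0.2245 0.9487]
step 2: x^-=[0.1847, 1.0233, 2.2565]  P^-=[0.6376 0.3053 -0.1247; 0.3053 1.1870 -0.2848; -0.1247 -0.2848 0.9169]  S=[1.0908]  K=[0.5618; 0.2189; 0.0170]  nu=[-0.6427]  x^+=[-0.1764, 0.8826, 2.2456]  P^+=[0.2933 0.1711 -0.1351; 0.1711 1.1347 -0.2888; -0.1351 -0.2888 0.9166]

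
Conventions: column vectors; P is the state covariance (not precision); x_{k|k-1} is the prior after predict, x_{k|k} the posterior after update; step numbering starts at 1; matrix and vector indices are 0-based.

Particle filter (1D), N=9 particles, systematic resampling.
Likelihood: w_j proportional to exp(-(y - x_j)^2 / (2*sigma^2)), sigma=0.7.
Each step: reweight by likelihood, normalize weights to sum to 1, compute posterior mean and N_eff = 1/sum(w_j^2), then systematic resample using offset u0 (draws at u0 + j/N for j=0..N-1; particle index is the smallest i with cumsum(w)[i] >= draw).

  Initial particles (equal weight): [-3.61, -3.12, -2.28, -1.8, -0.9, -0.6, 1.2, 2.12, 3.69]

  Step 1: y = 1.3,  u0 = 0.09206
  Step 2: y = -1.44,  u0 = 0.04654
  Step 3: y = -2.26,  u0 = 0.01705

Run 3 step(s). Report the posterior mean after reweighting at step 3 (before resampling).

post_mean = 1.2000

step 1: w=[0.0000, 0.0000, 0.0000, 0.0000, 0.0047, 0.0164, 0.6475, 0.3294, 0.0019]  mean=1.4683  Neff=1.8937  idx=[6, 6, 6, 6, 6, 6, 7, 7, 7]
step 2: w=[0.1664, 0.1664, 0.1664, 0.1664, 0.1664, 0.1664, 0.0005, 0.0005, 0.0005]  mean=1.2014  Neff=6.0178  idx=[0, 0, 1, 2, 2, 3, 4, 4, 5]
step 3: w=[0.1111, 0.1111, 0.1111, 0.1111, 0.1111, 0.1111, 0.1111, 0.1111, 0.1111]  mean=1.2000  Neff=9.0000  idx=[0, 1, 2, 3, 4, 5, 6, 7, 8]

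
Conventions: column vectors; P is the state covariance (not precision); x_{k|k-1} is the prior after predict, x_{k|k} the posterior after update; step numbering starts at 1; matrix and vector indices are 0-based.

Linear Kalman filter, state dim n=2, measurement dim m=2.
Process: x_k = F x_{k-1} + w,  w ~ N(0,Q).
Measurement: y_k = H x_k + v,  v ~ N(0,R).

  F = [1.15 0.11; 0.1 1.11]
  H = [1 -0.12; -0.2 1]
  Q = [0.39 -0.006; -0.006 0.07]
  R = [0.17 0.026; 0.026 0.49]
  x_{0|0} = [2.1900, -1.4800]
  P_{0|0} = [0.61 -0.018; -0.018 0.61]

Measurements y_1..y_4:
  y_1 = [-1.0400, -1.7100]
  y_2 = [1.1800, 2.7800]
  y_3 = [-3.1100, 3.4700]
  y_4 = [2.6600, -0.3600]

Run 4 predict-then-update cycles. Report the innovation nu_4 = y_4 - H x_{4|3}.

step 1: x^-=[2.3557, -1.4238]  P^-=[1.1996 0.1155; 0.1155 0.8237]  S=[1.3537 -0.1945; -0.1945 1.3155]  K=[0.8810 0.0357; 0.1019 0.6237]  nu=[-3.5666, 0.1849]  x^+=[-0.7799, -1.6719]  P^+=[0.1594 0.0723; 0.0723 0.3227]
step 2: x^-=[-1.0808, -1.9338]  P^-=[0.6230 0.1448; 0.1448 0.4852]  S=[0.7652 -0.0086; -0.0086 0.9422]  K=[0.7917 0.0286; 0.1185 0.4853]  nu=[2.0287, 4.4976]  x^+=[0.6541, 0.4895]  P^+=[0.1429 0.0632; 0.0632 0.2535]
step 3: x^-=[0.8061, 0.6088]  P^-=[0.5981 0.1228; 0.1228 0.3978]  S=[0.7443 -0.0157; -0.0157 0.8627]  K=[0.7841 0.0179; 0.1099 0.4347]  nu=[-3.8430, 3.0225]  x^+=[-2.1531, 1.5002]  P^+=[0.1406 0.0573; 0.0573 0.2273]
step 4: x^-=[-2.3111, 1.4499]  P^-=[0.5932 0.1117; 0.1117 0.3642]  S=[0.7417 -0.0220; -0.0220 0.8333]  K=[0.7821 0.0123; 0.1039 0.4130]  nu=[5.1451, -2.2721]  x^+=[1.6852, 1.0460]  P^+=[0.1398 0.0543; 0.0543 0.2159]

innov = [5.1451, -2.2721]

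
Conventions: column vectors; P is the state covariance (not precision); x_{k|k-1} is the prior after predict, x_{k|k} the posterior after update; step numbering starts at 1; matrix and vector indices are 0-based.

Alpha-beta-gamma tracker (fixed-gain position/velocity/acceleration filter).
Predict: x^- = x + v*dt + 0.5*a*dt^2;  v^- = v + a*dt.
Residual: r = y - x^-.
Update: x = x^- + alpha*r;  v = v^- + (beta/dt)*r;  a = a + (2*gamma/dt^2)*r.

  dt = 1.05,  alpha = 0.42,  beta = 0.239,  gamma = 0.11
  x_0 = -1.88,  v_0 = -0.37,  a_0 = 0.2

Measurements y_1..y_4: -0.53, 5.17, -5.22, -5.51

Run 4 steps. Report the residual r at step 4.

resid = -7.7725

step 1: x_pred=-2.1582  r=1.6282  x^+=-1.4744  v^+=0.2106  a^+=0.5249
step 2: x_pred=-0.9639  r=6.1339  x^+=1.6124  v^+=2.1580  a^+=1.7489
step 3: x_pred=4.8423  r=-10.0623  x^+=0.6161  v^+=1.7039  a^+=-0.2590
step 4: x_pred=2.2625  r=-7.7725  x^+=-1.0019  v^+=-0.3372  a^+=-1.8100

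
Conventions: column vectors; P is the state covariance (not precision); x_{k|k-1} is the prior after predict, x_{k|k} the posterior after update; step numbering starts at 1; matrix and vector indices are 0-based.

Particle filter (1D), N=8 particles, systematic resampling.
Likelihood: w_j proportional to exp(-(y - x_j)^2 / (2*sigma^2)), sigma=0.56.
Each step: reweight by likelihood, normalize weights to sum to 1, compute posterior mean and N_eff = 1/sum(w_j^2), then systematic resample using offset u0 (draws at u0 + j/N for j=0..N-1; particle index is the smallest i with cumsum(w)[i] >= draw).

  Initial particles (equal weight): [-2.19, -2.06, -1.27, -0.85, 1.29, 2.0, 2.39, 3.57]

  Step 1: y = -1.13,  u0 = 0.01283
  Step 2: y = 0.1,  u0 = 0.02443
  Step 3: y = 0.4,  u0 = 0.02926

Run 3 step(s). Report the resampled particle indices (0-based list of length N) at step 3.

step 1: w=[0.0734, 0.1109, 0.4269, 0.3887, 0.0000, 0.0000, 0.0000, 0.0000]  mean=-1.2618  Neff=2.8487  idx=[0, 1, 2, 2, 2, 3, 3, 3]
step 2: w=[0.0003, 0.0007, 0.0581, 0.0581, 0.0581, 0.2749, 0.2749, 0.2749]  mean=-0.9244  Neff=4.2226  idx=[2, 4, 5, 5, 6, 6, 7, 7]
step 3: w=[0.0225, 0.0225, 0.1592, 0.1592, 0.1592, 0.1592, 0.1592, 0.1592]  mean=-0.8689  Neff=6.5358  idx=[1, 2, 3, 4, 5, 5, 6, 7]

resampled_idx = [1, 2, 3, 4, 5, 5, 6, 7]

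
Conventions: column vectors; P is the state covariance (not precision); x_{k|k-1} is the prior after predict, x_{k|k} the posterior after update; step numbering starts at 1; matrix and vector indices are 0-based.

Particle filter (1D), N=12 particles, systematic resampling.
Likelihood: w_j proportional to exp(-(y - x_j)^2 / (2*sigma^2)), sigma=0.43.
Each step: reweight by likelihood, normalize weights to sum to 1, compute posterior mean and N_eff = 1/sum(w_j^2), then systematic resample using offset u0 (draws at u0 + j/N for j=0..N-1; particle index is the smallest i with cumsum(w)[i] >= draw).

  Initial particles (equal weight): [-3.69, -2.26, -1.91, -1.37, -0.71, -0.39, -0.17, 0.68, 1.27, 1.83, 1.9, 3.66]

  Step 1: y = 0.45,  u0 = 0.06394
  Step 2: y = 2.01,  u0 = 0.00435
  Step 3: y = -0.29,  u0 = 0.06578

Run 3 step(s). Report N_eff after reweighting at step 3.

step 1: w=[0.0000, 0.0000, 0.0000, 0.0001, 0.0168, 0.0947, 0.2257, 0.5532, 0.1036, 0.0037, 0.0022, 0.0000]  mean=0.4313  Neff=2.6524  idx=[5, 6, 6, 6, 7, 7, 7, 7, 7, 7, 8, 8]
step 2: w=[0.0000, 0.0000, 0.0000, 0.0000, 0.0166, 0.0166, 0.0166, 0.0166, 0.0166, 0.0166, 0.4503, 0.4503]  mean=1.2113  Neff=2.4559  idx=[4, 9, 10, 10, 10, 10, 10, 11, 11, 11, 11, 11]
step 3: w=[0.4594, 0.4594, 0.0081, 0.0081, 0.0081, 0.0081, 0.0081, 0.0081, 0.0081, 0.0081, 0.0081, 0.0081]  mean=0.7279  Neff=2.3651  idx=[0, 0, 0, 0, 0, 1, 1, 1, 1, 1, 1, 9]

N_eff = 2.3651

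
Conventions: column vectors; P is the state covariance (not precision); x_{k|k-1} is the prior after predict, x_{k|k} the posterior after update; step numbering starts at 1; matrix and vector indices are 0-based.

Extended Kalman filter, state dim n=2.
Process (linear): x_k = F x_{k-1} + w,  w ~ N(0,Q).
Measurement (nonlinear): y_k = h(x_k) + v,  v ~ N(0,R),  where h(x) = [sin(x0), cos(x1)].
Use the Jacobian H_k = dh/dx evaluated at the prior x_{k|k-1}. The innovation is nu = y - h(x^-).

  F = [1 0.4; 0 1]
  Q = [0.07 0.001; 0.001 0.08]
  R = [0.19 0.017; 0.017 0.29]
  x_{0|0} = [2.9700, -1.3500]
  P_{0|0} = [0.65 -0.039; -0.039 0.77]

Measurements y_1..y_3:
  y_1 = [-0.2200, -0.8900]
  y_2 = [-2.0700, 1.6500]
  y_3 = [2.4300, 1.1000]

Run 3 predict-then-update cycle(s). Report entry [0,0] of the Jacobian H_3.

step 1: x^-=[2.4300, -1.3500]  P^-=[0.8120 0.2700; 0.2700 0.8500]  H_jac=[-0.7573 0.0000; 0.0000 0.9757]  S=[0.6557 -0.1825; -0.1825 1.0992]  K=[-0.9133 0.0880; -0.1068 0.7368]  nu=[-0.8730, -1.1090]  x^+=[3.1298, -2.0739]  P^+=[0.2272 0.0102; 0.0102 0.2171]
step 2: x^-=[2.3002, -2.0739]  P^-=[0.3401 0.0981; 0.0981 0.2971]  H_jac=[-0.6664 0.0000; 0.0000 0.8761]  S=[0.3411 -0.0403; -0.0403 0.5181]  K=[-0.6510 0.1153; -0.1336 0.4921]  nu=[-2.8156, 2.1321]  x^+=[4.3788, -0.6486]  P^+=[0.1826 0.0255; 0.0255 0.1603]
step 3: x^-=[4.1194, -0.6486]  P^-=[0.2987 0.0906; 0.0906 0.2403]  H_jac=[-0.5588 0.0000; 0.0000 0.6041]  S=[0.2833 -0.0136; -0.0136 0.3777]  K=[-0.5833 0.1240; -0.1606 0.3785]  nu=[3.2593, 0.3031]  x^+=[2.2558, -1.0575]  P^+=[0.1946 0.0431; 0.0431 0.1772]

H_jac[0,0] = -0.5588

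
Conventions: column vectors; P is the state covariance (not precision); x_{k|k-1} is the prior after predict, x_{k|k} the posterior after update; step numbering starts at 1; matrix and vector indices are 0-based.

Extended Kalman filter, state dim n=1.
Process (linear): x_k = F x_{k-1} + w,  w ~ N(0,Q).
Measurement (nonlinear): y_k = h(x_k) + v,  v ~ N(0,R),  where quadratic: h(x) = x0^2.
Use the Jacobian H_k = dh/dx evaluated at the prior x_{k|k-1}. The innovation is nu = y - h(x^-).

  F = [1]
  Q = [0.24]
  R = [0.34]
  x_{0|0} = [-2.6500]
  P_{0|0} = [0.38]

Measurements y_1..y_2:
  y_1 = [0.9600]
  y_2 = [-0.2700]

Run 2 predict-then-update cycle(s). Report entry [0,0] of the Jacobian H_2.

step 1: x^-=[-2.6500]  P^-=[0.6200]  H_jac=[-5.3000]  S=[17.7558]  K=[-0.1851]  nu=[-6.0625]  x^+=[-1.5280]  P^+=[0.0119]
step 2: x^-=[-1.5280]  P^-=[0.2519]  H_jac=[-3.0561]  S=[2.6924]  K=[-0.2859]  nu=[-2.6049]  x^+=[-0.7833]  P^+=[0.0318]

H_jac[0,0] = -3.0561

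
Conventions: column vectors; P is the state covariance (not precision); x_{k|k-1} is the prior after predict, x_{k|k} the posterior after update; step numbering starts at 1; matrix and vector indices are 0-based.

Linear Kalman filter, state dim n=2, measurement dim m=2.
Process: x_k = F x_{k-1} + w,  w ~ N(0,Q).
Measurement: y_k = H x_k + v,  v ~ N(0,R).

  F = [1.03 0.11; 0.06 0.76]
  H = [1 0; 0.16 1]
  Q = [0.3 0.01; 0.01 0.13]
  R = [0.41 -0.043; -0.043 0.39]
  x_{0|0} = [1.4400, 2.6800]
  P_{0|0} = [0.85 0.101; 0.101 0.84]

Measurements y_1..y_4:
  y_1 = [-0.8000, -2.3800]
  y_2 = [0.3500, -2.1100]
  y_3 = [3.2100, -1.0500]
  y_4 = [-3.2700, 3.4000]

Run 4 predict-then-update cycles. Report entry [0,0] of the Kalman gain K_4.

K[0,0] = 0.5595

step 1: x^-=[1.7780, 2.1232]  P^-=[1.2348 0.2125; 0.2125 0.6275]  S=[1.6448 0.3671; 0.3671 1.1171]  K=[0.7217 0.1299; -0.0032 0.5932]  nu=[-2.5780, -4.7877]  x^+=[-0.7047, -0.7086]  P^+=[0.2903 -0.0268; -0.0268 0.2358]
step 2: x^-=[-0.8038, -0.5808]  P^-=[0.6048 0.0265; 0.0265 0.2648]  S=[1.0148 0.0802; 0.0802 0.6787]  K=[0.5871 0.1122; -0.0053 0.3970]  nu=[1.1538, -1.4006]  x^+=[-0.2835, -1.1429]  P^+=[0.2359 -0.0192; -0.0192 0.1581]
step 3: x^-=[-0.4177, -0.8856]  P^-=[0.5478 0.0226; 0.0226 0.2204]  S=[0.9578 0.0673; 0.0673 0.6317]  K=[0.5639 0.1145; -0.0013 0.3548]  nu=[3.6277, -0.0975]  x^+=[1.6168, -0.9250]  P^+=[0.2263 -0.0158; -0.0158 0.1410]
step 4: x^-=[1.5635, -0.6060]  P^-=[0.5382 0.0233; 0.0233 0.2108]  S=[0.9482 0.0664; 0.0664 0.6220]  K=[0.5595 0.1162; 0.0004 0.3448]  nu=[-4.8335, 3.7558]  x^+=[-0.7043, 0.6871]  P^+=[0.2244 -0.0147; -0.0147 0.1368]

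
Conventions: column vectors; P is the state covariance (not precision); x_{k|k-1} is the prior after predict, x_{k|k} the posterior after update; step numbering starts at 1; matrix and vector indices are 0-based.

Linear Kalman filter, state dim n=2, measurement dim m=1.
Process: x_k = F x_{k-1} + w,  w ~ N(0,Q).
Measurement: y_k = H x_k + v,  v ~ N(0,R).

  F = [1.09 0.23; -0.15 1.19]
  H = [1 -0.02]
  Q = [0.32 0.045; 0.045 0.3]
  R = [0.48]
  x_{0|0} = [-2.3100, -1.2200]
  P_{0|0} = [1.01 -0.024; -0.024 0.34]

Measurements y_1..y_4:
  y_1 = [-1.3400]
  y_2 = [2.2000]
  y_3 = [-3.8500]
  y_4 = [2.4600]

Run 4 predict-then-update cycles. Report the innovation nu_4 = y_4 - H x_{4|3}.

innov = [5.3831]

step 1: x^-=[-2.7985, -1.1053]  P^-=[1.5259 -0.0574; -0.0574 0.8128]  S=[2.0086]  K=[0.7603; -0.0367]  nu=[1.4364]  x^+=[-1.7064, -1.1580]  P^+=[0.3649 -0.0014; -0.0014 0.8101]
step 2: x^-=[-2.1263, -1.1220]  P^-=[0.7957 0.2053; 0.2053 1.4558]  S=[1.2681]  K=[0.6243; 0.1389]  nu=[4.3039]  x^+=[0.5604, -0.5241]  P^+=[0.3015 0.0953; 0.0953 1.4314]
step 3: x^-=[0.4903, -0.7077]  P^-=[0.8018 0.5078; 0.5078 2.2997]  S=[1.2624]  K=[0.6271; 0.3658]  nu=[-4.3544]  x^+=[-2.2403, -2.3007]  P^+=[0.3054 0.2182; 0.2182 2.1308]
step 4: x^-=[-2.9711, -2.4017]  P^-=[0.9049 0.8538; 0.8538 3.2464]  S=[1.3521]  K=[0.6567; 0.5834]  nu=[5.3831]  x^+=[0.5637, 0.7389]  P^+=[0.3219 0.3358; 0.3358 2.7861]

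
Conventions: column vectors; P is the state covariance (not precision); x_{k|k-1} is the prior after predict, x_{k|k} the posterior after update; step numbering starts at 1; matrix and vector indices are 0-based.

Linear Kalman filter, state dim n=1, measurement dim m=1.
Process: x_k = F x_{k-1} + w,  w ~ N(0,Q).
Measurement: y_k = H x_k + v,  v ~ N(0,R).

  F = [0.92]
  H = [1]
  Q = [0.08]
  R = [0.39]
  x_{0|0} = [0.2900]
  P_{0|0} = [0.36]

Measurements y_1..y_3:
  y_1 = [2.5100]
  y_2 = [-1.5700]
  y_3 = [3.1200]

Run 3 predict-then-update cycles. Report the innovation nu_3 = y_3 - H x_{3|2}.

innov = [2.9568]

step 1: x^-=[0.2668]  P^-=[0.3847]  S=[0.7747]  K=[0.4966]  nu=[2.2432]  x^+=[1.3807]  P^+=[0.1937]
step 2: x^-=[1.2703]  P^-=[0.2439]  S=[0.6339]  K=[0.3848]  nu=[-2.8403]  x^+=[0.1774]  P^+=[0.1501]
step 3: x^-=[0.1632]  P^-=[0.2070]  S=[0.5970]  K=[0.3467]  nu=[2.9568]  x^+=[1.1885]  P^+=[0.1352]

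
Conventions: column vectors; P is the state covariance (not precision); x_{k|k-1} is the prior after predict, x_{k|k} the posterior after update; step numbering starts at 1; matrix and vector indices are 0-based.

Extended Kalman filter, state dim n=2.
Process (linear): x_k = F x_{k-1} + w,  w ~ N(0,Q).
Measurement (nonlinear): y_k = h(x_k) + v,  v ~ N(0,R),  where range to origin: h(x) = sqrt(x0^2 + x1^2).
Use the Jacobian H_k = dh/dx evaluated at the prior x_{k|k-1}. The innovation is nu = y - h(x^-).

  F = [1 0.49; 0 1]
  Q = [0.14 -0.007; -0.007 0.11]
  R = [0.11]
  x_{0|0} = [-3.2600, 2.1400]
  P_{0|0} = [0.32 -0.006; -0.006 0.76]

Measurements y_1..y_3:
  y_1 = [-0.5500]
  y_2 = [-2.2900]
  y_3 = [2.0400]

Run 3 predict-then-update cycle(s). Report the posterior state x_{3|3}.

x_post = [1.9565, 1.0328]

step 1: x^-=[-2.2114, 2.1400]  P^-=[0.6366 0.3594; 0.3594 0.8700]  H_jac=[-0.7186 0.6954]  S=[0.5003]  K=[-0.4149; 0.6931]  nu=[-3.6273]  x^+=[-0.7066, -0.3741]  P^+=[0.5505 0.5032; 0.5032 0.6297]
step 2: x^-=[-0.8899, -0.3741]  P^-=[1.3349 0.8048; 0.8048 0.7397]  H_jac=[-0.9218 -0.3876]  S=[1.9305]  K=[-0.7990; -0.5328]  nu=[-3.2554]  x^+=[1.7110, 1.3603]  P^+=[0.1025 -0.0170; -0.0170 0.1917]
step 3: x^-=[2.3776, 1.3603]  P^-=[0.2718 0.0699; 0.0699 0.3017]  H_jac=[0.8680 0.4966]  S=[0.4495]  K=[0.6022; 0.4683]  nu=[-0.6992]  x^+=[1.9565, 1.0328]  P^+=[0.1088 -0.0568; -0.0568 0.2031]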